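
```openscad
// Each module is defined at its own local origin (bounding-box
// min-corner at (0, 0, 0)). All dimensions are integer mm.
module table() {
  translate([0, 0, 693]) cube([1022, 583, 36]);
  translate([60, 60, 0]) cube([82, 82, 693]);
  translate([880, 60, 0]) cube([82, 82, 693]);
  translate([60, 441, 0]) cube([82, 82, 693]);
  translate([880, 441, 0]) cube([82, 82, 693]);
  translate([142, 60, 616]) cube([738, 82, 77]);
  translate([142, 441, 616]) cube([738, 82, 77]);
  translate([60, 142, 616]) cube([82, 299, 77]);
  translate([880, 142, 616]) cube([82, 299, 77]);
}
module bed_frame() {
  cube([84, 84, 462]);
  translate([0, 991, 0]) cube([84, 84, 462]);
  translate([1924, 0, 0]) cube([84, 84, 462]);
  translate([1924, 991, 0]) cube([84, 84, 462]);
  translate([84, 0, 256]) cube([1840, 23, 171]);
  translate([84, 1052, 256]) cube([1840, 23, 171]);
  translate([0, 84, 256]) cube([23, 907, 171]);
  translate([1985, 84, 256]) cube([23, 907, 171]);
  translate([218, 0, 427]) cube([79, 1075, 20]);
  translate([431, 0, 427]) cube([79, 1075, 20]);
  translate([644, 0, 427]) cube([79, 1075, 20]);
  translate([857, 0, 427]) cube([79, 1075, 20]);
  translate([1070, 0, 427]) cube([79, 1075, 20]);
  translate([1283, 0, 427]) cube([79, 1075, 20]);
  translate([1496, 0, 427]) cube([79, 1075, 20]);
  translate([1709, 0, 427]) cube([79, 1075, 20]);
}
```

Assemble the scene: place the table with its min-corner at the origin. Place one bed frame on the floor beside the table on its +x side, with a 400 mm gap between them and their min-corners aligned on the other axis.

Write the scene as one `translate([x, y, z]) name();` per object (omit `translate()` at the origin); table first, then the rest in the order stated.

table();
translate([1422, 0, 0]) bed_frame();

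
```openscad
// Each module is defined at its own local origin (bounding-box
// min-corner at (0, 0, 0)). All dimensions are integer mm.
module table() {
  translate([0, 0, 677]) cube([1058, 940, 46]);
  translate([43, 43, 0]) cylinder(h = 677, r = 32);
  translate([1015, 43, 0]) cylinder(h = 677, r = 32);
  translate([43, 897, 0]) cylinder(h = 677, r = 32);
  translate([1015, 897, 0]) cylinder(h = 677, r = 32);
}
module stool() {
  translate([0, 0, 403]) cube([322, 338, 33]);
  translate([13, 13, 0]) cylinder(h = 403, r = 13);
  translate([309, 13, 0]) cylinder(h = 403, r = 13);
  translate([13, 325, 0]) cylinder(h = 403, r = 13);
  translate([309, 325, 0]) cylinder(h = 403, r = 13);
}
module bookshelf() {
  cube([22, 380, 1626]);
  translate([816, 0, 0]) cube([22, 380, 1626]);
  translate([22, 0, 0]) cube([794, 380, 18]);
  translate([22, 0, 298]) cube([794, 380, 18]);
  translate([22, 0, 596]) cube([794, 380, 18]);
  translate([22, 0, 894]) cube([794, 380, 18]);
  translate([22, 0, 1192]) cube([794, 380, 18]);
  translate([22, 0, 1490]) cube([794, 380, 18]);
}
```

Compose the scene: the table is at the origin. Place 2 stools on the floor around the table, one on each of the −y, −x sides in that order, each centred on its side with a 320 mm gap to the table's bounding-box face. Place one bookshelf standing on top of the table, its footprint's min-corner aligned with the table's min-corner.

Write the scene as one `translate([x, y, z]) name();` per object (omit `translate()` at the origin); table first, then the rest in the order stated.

table();
translate([368, -658, 0]) stool();
translate([-642, 301, 0]) stool();
translate([0, 0, 723]) bookshelf();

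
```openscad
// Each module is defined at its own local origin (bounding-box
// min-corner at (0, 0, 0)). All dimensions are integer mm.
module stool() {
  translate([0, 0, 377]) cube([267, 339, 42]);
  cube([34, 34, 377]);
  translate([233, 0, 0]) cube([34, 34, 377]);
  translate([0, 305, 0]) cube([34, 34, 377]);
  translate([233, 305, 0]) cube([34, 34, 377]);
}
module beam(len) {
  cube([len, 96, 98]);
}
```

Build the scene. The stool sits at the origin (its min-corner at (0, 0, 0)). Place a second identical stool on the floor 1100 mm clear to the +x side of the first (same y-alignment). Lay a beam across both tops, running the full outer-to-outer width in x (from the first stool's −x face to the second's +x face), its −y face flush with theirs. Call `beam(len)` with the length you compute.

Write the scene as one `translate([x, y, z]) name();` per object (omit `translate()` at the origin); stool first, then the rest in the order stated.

stool();
translate([1367, 0, 0]) stool();
translate([0, 0, 419]) beam(1634);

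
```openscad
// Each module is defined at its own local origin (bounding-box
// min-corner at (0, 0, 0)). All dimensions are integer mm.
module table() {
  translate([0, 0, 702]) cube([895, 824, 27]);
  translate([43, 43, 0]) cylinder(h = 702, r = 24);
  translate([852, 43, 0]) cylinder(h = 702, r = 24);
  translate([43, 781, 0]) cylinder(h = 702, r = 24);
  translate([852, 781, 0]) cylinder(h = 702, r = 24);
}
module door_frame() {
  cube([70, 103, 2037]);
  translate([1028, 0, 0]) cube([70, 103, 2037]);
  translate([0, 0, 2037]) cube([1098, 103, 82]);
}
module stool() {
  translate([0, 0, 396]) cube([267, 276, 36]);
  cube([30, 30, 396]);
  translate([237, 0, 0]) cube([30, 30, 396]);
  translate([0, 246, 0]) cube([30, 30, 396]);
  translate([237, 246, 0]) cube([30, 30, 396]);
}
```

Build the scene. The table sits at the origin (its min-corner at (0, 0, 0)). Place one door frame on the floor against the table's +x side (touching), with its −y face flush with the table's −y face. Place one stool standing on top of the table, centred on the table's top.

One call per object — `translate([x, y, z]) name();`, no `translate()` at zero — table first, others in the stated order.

table();
translate([895, 0, 0]) door_frame();
translate([314, 274, 729]) stool();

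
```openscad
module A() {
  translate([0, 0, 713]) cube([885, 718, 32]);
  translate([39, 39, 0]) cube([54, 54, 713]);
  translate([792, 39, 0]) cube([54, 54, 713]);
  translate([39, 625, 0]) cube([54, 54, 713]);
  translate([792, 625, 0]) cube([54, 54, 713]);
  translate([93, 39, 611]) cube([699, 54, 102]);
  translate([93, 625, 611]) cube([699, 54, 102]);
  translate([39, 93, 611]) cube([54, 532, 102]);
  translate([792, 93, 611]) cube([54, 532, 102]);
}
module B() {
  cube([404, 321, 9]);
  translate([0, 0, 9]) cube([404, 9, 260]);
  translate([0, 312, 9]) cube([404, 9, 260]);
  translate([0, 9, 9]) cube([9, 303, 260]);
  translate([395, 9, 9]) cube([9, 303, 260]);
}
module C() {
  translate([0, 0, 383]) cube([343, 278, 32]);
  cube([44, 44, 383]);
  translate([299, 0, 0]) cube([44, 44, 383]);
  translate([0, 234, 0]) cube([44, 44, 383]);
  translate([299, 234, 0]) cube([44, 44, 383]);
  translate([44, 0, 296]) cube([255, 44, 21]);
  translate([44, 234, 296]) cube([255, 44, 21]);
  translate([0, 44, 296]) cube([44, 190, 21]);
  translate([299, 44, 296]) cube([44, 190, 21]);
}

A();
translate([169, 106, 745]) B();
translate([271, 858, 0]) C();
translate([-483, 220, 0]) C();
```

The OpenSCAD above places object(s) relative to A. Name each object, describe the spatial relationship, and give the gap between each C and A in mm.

Each stool's nearest face is 140 mm from the table's bounding box.

A is a table. B is an open box. C is a stool. The open box is on top of the table. Two stools sit around the table at the +y, −x sides. The gap between each stool and the table is 140 mm.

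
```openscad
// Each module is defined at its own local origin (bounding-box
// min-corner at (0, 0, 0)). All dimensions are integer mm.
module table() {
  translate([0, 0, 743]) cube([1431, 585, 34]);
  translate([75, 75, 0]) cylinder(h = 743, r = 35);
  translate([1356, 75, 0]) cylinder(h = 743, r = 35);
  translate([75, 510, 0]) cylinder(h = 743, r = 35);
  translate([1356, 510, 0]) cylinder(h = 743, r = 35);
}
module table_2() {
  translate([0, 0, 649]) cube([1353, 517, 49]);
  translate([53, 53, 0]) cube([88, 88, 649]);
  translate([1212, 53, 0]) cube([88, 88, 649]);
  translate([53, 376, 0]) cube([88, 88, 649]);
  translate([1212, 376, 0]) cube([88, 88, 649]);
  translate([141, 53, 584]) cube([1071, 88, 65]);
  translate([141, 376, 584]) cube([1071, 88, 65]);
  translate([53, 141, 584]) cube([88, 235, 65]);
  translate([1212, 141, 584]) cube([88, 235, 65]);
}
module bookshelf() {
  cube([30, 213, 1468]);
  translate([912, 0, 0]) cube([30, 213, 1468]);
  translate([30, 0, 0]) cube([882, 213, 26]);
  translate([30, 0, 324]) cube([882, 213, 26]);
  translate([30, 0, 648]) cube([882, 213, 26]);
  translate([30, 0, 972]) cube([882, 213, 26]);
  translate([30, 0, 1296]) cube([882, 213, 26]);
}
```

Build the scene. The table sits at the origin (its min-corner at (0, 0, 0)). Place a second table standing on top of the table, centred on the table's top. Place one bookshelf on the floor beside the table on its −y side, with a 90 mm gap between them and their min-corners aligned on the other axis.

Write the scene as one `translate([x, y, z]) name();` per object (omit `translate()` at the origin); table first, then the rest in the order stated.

table();
translate([39, 34, 777]) table_2();
translate([0, -303, 0]) bookshelf();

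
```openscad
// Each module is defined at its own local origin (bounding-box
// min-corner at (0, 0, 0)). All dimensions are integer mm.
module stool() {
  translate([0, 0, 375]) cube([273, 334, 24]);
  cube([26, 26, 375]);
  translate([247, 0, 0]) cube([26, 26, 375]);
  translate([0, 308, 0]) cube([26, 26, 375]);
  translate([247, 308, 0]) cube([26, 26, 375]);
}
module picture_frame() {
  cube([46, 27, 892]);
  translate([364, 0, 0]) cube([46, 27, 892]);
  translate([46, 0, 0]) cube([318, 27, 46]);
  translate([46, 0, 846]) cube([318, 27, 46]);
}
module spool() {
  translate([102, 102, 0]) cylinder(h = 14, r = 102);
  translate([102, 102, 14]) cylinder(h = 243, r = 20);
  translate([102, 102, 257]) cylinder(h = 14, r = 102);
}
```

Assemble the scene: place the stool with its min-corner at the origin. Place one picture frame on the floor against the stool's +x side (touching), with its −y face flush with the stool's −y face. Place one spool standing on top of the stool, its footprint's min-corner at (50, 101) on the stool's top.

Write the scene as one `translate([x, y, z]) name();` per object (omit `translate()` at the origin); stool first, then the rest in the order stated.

stool();
translate([273, 0, 0]) picture_frame();
translate([50, 101, 399]) spool();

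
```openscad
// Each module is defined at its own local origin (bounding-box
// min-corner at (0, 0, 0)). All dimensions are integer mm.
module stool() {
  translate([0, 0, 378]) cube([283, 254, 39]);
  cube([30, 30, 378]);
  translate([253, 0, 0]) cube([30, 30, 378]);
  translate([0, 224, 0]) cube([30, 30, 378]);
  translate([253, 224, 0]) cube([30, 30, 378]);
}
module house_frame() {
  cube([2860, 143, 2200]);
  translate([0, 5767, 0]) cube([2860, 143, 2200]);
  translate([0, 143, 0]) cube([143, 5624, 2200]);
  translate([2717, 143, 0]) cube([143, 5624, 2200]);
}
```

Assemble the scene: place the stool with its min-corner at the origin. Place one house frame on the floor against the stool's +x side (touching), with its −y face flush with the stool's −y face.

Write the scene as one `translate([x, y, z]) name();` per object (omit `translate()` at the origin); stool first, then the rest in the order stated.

stool();
translate([283, 0, 0]) house_frame();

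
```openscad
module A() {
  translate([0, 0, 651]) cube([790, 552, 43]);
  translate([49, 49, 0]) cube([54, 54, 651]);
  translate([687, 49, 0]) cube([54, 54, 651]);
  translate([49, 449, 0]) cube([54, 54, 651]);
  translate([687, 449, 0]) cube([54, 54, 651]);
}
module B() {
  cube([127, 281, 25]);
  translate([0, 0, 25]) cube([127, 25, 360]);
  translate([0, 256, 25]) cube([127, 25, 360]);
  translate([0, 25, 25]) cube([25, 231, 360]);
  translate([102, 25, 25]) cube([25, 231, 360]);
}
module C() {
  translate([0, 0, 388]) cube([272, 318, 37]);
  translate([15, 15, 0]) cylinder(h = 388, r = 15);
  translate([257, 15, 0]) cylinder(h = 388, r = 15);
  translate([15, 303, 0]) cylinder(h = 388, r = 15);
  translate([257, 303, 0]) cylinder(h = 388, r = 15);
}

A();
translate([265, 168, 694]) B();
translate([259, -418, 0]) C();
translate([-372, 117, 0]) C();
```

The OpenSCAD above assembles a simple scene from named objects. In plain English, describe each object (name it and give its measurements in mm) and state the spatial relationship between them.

A is a rectangular dining table. The top is 790×552×43 mm with its upper surface at z = 694 mm. It stands on four 54×54 mm square legs, each inset 49 mm from the nearest pair of top edges, running from the floor to the underside of the top.

B is an open-topped rectangular box: outside dimensions 127×281×385 mm, with a uniform wall and base thickness of 25 mm. The base is a full 127×281 slab on the floor; four walls sit on top of the base. The front and back walls (the −y and +y sides) span the full width; the two side walls fit between them.

C is a four-legged stool. The seat is a 272×318×37 mm slab whose top surface is at z = 425 mm; four round legs, each 30 mm in diameter, run from the floor (z = 0) to the underside of the seat, each leg's axis is inset half a diameter from the nearest pair of seat edges (so the leg's bounding box is flush with the corner).

The open box is on top of the table. Two stools sit around the table at the −y, −x sides.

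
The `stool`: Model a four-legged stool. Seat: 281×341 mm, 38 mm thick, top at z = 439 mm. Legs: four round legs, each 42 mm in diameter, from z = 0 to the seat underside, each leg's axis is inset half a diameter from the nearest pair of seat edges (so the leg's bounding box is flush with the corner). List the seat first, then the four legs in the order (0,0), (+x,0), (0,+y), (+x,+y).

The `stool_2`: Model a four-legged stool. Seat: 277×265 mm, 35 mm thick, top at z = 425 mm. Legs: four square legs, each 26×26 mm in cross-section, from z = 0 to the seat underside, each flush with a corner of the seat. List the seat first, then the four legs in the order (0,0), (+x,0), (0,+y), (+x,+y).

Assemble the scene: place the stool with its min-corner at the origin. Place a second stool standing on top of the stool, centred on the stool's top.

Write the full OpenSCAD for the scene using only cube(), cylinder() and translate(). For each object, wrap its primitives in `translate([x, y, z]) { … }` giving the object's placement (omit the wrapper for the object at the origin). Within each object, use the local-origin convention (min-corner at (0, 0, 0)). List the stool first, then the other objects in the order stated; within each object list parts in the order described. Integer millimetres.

translate([0, 0, 401]) cube([281, 341, 38]);
translate([21, 21, 0]) cylinder(h = 401, r = 21);
translate([260, 21, 0]) cylinder(h = 401, r = 21);
translate([21, 320, 0]) cylinder(h = 401, r = 21);
translate([260, 320, 0]) cylinder(h = 401, r = 21);
translate([2, 38, 439]) {
  translate([0, 0, 390]) cube([277, 265, 35]);
  cube([26, 26, 390]);
  translate([251, 0, 0]) cube([26, 26, 390]);
  translate([0, 239, 0]) cube([26, 26, 390]);
  translate([251, 239, 0]) cube([26, 26, 390]);
}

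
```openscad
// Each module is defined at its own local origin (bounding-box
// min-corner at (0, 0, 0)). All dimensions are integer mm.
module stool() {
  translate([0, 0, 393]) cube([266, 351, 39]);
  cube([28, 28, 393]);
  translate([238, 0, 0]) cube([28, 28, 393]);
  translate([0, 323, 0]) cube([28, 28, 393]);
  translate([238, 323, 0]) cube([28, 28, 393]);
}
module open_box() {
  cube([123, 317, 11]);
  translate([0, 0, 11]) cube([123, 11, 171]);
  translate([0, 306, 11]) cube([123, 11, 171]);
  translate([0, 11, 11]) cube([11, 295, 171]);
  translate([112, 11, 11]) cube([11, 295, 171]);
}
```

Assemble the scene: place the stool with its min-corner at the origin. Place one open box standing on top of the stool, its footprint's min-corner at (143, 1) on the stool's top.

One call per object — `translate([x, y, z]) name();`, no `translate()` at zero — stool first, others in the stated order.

stool();
translate([143, 1, 432]) open_box();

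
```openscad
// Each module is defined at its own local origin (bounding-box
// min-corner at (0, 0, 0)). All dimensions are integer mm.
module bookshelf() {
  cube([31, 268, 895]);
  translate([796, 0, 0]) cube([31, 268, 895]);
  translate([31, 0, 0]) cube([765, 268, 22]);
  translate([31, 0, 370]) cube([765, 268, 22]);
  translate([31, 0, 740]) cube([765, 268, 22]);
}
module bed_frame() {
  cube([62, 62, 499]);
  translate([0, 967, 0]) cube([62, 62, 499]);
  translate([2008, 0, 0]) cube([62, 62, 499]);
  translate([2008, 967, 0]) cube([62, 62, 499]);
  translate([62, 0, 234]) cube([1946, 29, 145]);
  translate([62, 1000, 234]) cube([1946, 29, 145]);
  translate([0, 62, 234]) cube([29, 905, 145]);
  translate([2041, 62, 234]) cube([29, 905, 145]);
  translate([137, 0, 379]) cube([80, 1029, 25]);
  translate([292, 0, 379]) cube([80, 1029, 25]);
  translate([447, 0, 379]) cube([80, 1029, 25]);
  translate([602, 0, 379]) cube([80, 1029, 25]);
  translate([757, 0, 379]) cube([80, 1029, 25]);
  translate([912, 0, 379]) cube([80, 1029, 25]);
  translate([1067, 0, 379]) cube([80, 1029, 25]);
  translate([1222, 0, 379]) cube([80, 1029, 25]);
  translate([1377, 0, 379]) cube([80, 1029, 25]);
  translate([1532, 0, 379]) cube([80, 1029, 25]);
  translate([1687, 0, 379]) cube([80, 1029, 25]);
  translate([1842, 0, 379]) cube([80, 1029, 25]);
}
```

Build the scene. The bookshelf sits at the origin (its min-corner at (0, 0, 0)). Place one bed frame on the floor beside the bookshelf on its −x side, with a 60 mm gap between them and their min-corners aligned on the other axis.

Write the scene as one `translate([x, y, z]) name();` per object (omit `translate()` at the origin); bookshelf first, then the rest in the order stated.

bookshelf();
translate([-2130, 0, 0]) bed_frame();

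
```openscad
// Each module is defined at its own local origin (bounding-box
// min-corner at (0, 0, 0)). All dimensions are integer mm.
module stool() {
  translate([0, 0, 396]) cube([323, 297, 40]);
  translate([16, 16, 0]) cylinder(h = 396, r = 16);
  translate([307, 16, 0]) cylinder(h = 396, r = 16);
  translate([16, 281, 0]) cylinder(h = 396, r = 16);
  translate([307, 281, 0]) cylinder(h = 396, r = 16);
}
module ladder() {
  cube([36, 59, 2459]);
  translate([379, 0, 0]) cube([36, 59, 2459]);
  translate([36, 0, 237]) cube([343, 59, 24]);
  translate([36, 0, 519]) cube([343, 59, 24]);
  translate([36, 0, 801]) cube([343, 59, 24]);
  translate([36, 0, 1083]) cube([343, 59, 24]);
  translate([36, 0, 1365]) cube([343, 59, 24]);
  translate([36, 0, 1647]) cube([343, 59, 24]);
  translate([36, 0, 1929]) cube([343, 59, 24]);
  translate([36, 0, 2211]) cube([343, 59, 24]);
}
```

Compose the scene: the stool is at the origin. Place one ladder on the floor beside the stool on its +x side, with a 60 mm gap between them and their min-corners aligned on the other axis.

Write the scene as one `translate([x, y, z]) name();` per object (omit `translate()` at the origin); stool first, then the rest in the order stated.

stool();
translate([383, 0, 0]) ladder();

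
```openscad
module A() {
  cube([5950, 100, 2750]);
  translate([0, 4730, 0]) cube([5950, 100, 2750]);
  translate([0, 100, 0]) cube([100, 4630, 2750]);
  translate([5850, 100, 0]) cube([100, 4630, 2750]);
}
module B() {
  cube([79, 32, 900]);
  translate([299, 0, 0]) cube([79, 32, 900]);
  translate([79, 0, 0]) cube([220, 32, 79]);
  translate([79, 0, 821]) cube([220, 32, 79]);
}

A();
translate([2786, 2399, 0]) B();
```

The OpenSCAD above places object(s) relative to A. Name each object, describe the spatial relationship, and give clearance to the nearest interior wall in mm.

Clearances: x = 2686, y = 2299; minimum 2299 mm.

A is a house frame. B is a picture frame. The picture frame sits inside the house frame, centred. The clearance to the nearest interior wall is 2299 mm.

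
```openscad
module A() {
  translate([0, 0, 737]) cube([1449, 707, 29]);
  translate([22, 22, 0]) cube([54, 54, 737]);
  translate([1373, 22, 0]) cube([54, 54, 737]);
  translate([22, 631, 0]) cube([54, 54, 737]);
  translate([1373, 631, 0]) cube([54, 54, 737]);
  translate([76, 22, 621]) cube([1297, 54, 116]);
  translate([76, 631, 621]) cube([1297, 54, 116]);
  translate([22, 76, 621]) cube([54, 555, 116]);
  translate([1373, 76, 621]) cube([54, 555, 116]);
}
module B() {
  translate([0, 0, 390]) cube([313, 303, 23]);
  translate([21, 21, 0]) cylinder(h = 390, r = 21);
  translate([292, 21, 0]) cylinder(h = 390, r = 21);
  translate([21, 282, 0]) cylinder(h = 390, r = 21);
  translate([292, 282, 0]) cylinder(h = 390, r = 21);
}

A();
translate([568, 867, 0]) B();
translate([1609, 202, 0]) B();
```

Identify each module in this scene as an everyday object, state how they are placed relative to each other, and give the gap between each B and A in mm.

Each stool's nearest face is 160 mm from the table's bounding box.

A is a table. B is a stool. Two stools sit around the table at the +y, +x sides. The gap between each stool and the table is 160 mm.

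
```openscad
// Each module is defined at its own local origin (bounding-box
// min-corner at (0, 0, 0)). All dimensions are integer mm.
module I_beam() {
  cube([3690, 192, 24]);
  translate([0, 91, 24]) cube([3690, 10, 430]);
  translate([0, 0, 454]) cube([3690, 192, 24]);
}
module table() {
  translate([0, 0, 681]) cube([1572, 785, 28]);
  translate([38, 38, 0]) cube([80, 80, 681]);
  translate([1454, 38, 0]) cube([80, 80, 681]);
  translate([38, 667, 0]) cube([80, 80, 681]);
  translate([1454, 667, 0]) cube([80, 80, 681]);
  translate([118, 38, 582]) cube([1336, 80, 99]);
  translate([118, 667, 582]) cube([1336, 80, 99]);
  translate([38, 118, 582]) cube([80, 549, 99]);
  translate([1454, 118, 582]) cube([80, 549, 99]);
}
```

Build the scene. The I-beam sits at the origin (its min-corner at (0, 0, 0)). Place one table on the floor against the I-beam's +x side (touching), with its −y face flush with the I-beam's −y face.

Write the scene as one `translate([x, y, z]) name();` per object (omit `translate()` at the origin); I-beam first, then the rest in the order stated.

I_beam();
translate([3690, 0, 0]) table();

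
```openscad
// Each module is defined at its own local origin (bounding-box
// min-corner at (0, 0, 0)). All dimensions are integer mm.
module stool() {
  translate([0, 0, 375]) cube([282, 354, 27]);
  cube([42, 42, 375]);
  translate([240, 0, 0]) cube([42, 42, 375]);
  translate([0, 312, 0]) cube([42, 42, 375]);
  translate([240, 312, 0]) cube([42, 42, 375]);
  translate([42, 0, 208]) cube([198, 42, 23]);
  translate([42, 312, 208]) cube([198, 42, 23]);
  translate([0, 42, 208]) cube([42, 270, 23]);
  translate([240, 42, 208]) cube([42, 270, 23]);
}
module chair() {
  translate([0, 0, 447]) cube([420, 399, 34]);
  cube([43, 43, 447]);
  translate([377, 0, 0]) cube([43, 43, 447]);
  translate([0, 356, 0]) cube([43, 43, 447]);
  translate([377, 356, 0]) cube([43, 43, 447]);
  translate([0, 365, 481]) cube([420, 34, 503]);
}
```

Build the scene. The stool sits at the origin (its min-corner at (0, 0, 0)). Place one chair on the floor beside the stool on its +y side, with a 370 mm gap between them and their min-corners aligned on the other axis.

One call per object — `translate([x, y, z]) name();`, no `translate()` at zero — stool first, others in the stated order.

stool();
translate([0, 724, 0]) chair();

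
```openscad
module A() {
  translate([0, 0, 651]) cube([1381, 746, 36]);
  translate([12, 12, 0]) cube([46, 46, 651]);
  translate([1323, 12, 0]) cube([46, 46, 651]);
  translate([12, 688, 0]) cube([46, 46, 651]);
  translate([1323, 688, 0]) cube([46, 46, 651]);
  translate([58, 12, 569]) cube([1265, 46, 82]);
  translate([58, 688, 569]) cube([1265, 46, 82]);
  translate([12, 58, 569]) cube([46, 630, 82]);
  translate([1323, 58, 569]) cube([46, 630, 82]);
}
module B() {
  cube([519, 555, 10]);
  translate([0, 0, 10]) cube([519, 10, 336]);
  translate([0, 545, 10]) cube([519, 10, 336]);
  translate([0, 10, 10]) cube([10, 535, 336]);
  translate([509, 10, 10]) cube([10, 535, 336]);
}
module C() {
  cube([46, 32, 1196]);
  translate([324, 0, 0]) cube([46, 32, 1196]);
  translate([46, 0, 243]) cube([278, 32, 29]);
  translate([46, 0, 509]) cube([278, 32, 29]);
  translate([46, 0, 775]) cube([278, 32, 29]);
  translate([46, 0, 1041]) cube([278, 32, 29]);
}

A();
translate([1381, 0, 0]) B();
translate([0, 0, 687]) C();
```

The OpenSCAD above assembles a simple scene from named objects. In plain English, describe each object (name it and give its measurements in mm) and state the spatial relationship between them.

A is a table: top 1381 mm (x) × 746 mm (y), 36 mm thick, upper face at z = 687 mm, on four 46×46 mm square legs, each inset 12 mm from the nearest pair of top edges, running from z = 0 to the bottom of the top. Four apron rails, 46 mm thick and 82 mm tall, run between adjacent legs with their top edges flush with the underside of the top and their outer faces flush with the legs' outer faces.

B is an open-topped rectangular box: outside dimensions 519×555×346 mm, with a uniform wall and base thickness of 10 mm. The base is a full 519×555 slab on the floor; four walls sit on top of the base. The front and back walls (the −y and +y sides) span the full width; the two side walls fit between them.

C is a straight ladder. Two 46×32 mm vertical rails, 1196 mm tall, stand 370 mm apart (outside-to-outside) with their front faces coplanar on the −y side. 4 rungs, each 32 mm deep and 29 mm tall, span between the inner faces of the rails, front faces flush with the rails. The lowest rung's underside is at z = 243 mm and rungs are spaced 266 mm apart (underside to underside).

The open box is against the table's +x side, with their −y faces flush. The ladder is on top of the table.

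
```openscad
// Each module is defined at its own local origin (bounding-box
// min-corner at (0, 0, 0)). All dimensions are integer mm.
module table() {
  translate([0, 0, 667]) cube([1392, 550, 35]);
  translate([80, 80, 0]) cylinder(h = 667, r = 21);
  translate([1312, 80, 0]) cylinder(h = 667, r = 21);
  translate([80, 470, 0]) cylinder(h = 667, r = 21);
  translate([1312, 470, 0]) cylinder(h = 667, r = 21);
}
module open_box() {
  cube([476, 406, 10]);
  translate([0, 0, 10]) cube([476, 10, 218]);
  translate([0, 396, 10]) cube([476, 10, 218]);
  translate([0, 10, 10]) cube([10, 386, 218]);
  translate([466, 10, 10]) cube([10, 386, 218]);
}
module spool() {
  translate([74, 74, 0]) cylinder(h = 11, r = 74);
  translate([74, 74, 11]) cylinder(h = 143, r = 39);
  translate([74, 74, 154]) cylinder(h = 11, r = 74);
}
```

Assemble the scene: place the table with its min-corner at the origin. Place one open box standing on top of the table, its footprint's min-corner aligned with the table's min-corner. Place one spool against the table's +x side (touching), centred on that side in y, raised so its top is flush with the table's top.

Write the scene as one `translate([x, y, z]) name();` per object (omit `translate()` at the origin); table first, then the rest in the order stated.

table();
translate([0, 0, 702]) open_box();
translate([1392, 201, 537]) spool();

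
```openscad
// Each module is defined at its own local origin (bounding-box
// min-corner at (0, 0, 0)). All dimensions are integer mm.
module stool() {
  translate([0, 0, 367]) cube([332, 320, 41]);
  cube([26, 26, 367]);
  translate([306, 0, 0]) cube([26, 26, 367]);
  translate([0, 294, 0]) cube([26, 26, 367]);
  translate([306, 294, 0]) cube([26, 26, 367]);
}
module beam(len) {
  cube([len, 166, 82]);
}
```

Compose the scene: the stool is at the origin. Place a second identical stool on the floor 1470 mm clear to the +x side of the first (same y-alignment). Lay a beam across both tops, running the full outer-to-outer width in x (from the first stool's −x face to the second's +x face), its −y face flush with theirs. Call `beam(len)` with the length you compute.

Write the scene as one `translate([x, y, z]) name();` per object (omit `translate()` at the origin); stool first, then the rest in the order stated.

stool();
translate([1802, 0, 0]) stool();
translate([0, 0, 408]) beam(2134);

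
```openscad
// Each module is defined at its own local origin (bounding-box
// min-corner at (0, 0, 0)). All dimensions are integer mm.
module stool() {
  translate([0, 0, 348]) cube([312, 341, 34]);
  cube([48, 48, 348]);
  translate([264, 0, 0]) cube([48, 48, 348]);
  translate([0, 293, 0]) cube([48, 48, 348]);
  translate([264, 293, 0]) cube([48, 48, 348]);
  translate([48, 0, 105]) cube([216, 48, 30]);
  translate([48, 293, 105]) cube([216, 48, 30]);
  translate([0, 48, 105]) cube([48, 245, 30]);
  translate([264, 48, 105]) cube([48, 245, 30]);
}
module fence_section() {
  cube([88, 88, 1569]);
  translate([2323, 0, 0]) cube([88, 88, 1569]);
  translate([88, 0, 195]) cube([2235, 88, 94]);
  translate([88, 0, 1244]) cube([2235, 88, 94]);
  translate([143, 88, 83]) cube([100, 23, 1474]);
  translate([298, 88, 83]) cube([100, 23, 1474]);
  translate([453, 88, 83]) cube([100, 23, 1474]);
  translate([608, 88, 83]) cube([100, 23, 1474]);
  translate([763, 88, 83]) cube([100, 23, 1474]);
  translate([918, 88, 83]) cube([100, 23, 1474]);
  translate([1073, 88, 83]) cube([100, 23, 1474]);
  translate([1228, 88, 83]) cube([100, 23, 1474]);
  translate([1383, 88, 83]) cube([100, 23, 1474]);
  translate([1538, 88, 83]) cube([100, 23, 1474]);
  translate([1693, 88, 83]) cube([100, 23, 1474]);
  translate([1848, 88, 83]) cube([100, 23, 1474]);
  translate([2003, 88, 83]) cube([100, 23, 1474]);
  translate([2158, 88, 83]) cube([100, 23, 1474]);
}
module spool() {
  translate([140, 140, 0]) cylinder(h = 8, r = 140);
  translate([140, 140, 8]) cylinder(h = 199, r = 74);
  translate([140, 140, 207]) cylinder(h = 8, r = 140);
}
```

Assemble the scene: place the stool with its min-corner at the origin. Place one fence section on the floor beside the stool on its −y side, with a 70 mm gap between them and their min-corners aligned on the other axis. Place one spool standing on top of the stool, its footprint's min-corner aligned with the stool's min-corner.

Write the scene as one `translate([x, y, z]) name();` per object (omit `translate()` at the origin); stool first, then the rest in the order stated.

stool();
translate([0, -181, 0]) fence_section();
translate([0, 0, 382]) spool();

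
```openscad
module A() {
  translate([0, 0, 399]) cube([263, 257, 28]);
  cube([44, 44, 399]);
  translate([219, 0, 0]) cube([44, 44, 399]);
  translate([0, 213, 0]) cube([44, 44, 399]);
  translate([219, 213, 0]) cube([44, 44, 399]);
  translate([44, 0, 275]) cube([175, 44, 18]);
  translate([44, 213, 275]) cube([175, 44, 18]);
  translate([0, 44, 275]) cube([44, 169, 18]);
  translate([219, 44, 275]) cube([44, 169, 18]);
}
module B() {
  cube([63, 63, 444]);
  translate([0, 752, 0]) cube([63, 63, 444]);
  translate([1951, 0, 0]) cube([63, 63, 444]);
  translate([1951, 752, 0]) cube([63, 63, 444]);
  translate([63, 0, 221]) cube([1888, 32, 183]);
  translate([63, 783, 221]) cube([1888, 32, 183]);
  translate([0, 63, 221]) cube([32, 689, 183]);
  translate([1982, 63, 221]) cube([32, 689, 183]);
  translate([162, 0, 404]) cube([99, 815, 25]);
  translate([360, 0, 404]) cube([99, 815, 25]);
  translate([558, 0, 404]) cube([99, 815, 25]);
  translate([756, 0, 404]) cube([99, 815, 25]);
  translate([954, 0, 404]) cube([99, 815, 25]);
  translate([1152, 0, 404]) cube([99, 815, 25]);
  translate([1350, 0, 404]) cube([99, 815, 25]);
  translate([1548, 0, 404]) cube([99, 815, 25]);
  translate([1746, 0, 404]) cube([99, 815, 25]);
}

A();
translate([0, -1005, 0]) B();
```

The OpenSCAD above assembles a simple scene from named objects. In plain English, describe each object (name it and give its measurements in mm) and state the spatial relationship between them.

A is a four-legged stool. The seat is 263×257 mm, 28 mm thick, top at z = 427 mm. It stands on four square legs, each 44×44 mm in cross-section, from z = 0 to the seat underside, each flush with a corner of the seat. Four stretchers, 44 mm wide and 18 mm tall, connect adjacent legs with their undersides at z = 275 mm, each running between the inner faces of the legs it joins and aligned with the legs' outer faces on the other axis.

B is a bed frame 2014 mm long (x) by 815 mm wide (y). Four 63×63 mm corner posts, 444 mm tall, at the corners of the footprint. Four rails of 32 mm thickness and 183 mm height run between adjacent posts with their undersides at z = 221 mm, their outer faces flush with the outside of the frame (the two x-running rails run between the posts' inner faces; the two y-running rails run between the posts' inner faces). 9 slats, each 99 mm wide (x) and 25 mm thick, lie across the top of the two x-running rails, running the full 815 mm width of the frame in y; the slats are evenly spaced along x between the inner faces of the end posts with equal gaps (rounded down to the nearest mm) at the −x end and between each pair — any rounding remainder accumulates at the +x end.

The bed frame is on the floor beside the stool on its −y side.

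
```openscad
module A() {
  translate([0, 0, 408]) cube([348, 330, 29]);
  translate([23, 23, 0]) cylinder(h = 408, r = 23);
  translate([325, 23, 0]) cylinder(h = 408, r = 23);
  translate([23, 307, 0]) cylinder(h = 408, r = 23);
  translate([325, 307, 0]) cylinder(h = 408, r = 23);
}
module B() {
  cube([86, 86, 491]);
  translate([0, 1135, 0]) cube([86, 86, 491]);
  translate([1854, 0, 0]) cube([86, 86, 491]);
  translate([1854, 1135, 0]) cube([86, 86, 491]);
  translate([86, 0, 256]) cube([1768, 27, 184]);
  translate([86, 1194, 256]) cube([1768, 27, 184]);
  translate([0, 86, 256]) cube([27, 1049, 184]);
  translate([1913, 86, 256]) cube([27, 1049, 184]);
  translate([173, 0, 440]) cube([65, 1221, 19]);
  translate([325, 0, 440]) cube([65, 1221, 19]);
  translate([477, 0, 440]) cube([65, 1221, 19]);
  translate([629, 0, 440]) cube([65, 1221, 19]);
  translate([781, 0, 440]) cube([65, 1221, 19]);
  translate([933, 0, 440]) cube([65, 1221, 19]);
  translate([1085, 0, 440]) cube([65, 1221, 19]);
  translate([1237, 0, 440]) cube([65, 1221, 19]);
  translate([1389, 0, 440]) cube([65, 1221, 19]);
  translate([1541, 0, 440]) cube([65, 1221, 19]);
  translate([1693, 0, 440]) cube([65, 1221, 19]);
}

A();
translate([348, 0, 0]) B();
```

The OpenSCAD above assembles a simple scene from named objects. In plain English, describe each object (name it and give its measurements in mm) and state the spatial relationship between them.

A is a four-legged stool. The seat is 348×330 mm, 29 mm thick, top at z = 437 mm. It stands on four round legs, each 46 mm in diameter, from z = 0 to the seat underside, each leg's axis is inset half a diameter from the nearest pair of seat edges (so the leg's bounding box is flush with the corner).

B is a bed frame 1940 mm long (x) by 1221 mm wide (y). Four 86×86 mm corner posts, 491 mm tall, at the corners of the footprint. Four rails of 27 mm thickness and 184 mm height run between adjacent posts with their undersides at z = 256 mm, their outer faces flush with the outside of the frame (the two x-running rails run between the posts' inner faces; the two y-running rails run between the posts' inner faces). 11 slats, each 65 mm wide (x) and 19 mm thick, lie across the top of the two x-running rails, running the full 1221 mm width of the frame in y; the slats are evenly spaced along x between the inner faces of the end posts with equal gaps (rounded down to the nearest mm) at the −x end and between each pair — any rounding remainder accumulates at the +x end.

The bed frame is against the stool's +x side, with their −y faces flush.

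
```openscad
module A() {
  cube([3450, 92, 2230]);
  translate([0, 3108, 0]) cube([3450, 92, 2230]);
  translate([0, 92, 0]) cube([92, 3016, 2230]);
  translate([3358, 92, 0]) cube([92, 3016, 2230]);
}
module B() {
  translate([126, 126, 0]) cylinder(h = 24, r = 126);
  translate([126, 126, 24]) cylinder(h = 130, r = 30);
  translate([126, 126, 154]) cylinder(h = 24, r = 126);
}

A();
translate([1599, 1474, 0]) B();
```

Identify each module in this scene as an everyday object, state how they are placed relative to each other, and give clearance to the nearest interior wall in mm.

A is a house frame. B is a spool. The spool sits inside the house frame, centred. The clearance to the nearest interior wall is 1382 mm.

Clearances: x = 1507, y = 1382; minimum 1382 mm.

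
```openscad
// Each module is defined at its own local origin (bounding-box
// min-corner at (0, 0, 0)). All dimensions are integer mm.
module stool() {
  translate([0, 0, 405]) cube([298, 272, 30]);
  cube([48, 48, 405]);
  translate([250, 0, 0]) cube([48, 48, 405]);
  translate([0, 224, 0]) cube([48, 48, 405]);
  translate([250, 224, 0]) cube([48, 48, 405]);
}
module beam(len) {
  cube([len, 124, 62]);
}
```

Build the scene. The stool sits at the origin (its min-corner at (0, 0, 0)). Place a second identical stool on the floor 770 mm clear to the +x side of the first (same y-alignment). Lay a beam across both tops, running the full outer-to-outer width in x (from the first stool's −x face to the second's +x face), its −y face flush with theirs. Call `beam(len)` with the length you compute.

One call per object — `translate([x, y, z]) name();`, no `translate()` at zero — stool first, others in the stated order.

stool();
translate([1068, 0, 0]) stool();
translate([0, 0, 435]) beam(1366);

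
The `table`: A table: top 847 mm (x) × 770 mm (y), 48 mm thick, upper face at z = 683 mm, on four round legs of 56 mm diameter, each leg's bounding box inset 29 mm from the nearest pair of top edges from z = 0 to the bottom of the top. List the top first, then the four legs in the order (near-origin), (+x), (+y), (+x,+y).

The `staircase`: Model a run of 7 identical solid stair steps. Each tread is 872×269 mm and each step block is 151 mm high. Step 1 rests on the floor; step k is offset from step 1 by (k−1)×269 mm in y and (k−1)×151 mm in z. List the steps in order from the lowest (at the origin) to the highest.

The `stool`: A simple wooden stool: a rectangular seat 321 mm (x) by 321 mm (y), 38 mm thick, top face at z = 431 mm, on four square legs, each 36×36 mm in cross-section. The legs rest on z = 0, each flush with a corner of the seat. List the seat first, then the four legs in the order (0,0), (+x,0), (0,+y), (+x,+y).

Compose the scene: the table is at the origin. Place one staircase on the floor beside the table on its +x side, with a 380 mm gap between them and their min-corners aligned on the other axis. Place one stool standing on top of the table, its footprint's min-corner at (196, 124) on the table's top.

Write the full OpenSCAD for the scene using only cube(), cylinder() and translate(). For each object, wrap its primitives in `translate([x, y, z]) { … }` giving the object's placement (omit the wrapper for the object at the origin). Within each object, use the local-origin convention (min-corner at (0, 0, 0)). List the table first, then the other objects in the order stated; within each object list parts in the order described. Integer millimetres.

translate([0, 0, 635]) cube([847, 770, 48]);
translate([57, 57, 0]) cylinder(h = 635, r = 28);
translate([790, 57, 0]) cylinder(h = 635, r = 28);
translate([57, 713, 0]) cylinder(h = 635, r = 28);
translate([790, 713, 0]) cylinder(h = 635, r = 28);
translate([1227, 0, 0]) {
  cube([872, 269, 151]);
  translate([0, 269, 151]) cube([872, 269, 151]);
  translate([0, 538, 302]) cube([872, 269, 151]);
  translate([0, 807, 453]) cube([872, 269, 151]);
  translate([0, 1076, 604]) cube([872, 269, 151]);
  translate([0, 1345, 755]) cube([872, 269, 151]);
  translate([0, 1614, 906]) cube([872, 269, 151]);
}
translate([196, 124, 683]) {
  translate([0, 0, 393]) cube([321, 321, 38]);
  cube([36, 36, 393]);
  translate([285, 0, 0]) cube([36, 36, 393]);
  translate([0, 285, 0]) cube([36, 36, 393]);
  translate([285, 285, 0]) cube([36, 36, 393]);
}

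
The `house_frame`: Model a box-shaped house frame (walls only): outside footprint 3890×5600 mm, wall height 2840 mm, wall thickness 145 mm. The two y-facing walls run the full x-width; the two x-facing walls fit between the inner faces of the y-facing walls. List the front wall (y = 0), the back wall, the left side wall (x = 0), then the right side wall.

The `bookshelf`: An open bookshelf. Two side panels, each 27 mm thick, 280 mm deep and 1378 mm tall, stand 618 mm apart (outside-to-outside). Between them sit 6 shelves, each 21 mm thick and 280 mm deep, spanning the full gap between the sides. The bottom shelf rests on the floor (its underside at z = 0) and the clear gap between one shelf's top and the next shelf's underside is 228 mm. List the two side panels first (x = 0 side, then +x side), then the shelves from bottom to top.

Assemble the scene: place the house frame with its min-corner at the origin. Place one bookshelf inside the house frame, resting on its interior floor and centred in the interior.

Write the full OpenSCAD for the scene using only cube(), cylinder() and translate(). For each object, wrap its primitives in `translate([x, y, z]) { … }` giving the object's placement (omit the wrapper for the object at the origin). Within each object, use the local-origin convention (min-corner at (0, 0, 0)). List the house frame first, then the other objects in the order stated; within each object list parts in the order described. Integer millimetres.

cube([3890, 145, 2840]);
translate([0, 5455, 0]) cube([3890, 145, 2840]);
translate([0, 145, 0]) cube([145, 5310, 2840]);
translate([3745, 145, 0]) cube([145, 5310, 2840]);
translate([1636, 2660, 0]) {
  cube([27, 280, 1378]);
  translate([591, 0, 0]) cube([27, 280, 1378]);
  translate([27, 0, 0]) cube([564, 280, 21]);
  translate([27, 0, 249]) cube([564, 280, 21]);
  translate([27, 0, 498]) cube([564, 280, 21]);
  translate([27, 0, 747]) cube([564, 280, 21]);
  translate([27, 0, 996]) cube([564, 280, 21]);
  translate([27, 0, 1245]) cube([564, 280, 21]);
}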